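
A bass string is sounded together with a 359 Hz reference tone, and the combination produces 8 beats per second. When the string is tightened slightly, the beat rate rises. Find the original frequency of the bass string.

367 Hz

|f − 359| = 8, so the bass string was at either 351 Hz or 367 Hz.
Increasing tension raises a string's frequency; the adjustment raises the bass string's frequency.
The beat rate rose, so the adjustment moved the bass string further from 359 Hz — it was already above the reference.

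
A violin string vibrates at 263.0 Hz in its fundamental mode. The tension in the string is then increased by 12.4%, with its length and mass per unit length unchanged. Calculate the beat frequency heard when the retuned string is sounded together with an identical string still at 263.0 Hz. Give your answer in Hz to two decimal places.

For a string, f ∝ √T, so the new frequency is 263.0·√1.124 = 278.8296 Hz.
f_beat = |278.8296 − 263.0| = 15.83 Hz.

15.83 Hz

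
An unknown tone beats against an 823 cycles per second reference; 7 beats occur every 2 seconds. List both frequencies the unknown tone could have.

819.5 Hz or 826.5 Hz

Beat frequency = 7/2 = 3.5 Hz.
|f − 823| = 3.5, so f = 823 ± 3.5.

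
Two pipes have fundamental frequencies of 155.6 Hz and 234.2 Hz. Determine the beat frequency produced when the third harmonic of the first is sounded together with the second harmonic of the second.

1.6 Hz

Third harmonic of the first: 3·155.6 = 466.8 Hz.
Second harmonic of the second: 2·234.2 = 468.4 Hz.
f_beat = |466.8 − 468.4| = 1.6 Hz.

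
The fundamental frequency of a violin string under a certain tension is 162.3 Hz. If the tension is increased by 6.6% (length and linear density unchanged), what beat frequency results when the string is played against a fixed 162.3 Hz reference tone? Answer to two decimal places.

5.27 Hz

For a string, f ∝ √T, so the new frequency is 162.3·√1.066 = 167.5703 Hz.
f_beat = |167.5703 − 162.3| = 5.27 Hz.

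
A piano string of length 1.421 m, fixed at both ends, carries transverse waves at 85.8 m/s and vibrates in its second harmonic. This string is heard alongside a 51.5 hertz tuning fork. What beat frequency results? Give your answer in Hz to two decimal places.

8.88 Hz

For a string fixed at both ends, f_n = n·v/(2L) = 2·85.8/(2·1.421) = 60.3800 Hz.
f_beat = |60.3800 − 51.5| = 8.88 Hz.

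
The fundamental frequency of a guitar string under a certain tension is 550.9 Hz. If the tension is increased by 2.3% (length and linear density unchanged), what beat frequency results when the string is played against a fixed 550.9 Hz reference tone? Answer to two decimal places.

6.30 Hz

For a string, f ∝ √T, so the new frequency is 550.9·√1.023 = 557.1993 Hz.
f_beat = |557.1993 − 550.9| = 6.30 Hz.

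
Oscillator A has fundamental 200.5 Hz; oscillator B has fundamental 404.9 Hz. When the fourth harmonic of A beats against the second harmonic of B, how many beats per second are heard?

7.8 Hz

Fourth harmonic of the first: 4·200.5 = 802.0 Hz.
Second harmonic of the second: 2·404.9 = 809.8 Hz.
f_beat = |802.0 − 809.8| = 7.8 Hz.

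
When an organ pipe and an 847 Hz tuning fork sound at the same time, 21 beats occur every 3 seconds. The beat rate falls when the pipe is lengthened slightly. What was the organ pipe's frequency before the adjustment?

Beat frequency = 21/3 = 7 Hz.
|f − 847| = 7, so the organ pipe was at either 840 Hz or 854 Hz.
A longer pipe has a lower fundamental; the adjustment lowers the organ pipe's frequency.
The beat rate fell, so the adjustment moved the organ pipe toward 847 Hz — it must have started above the reference.

854 Hz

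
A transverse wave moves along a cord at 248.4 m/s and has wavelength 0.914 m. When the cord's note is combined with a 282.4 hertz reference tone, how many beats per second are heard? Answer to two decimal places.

10.63 Hz

Source frequency f = v/λ = 248.4/0.914 = 271.7724 Hz.
f_beat = |271.7724 − 282.4| = 10.63 Hz.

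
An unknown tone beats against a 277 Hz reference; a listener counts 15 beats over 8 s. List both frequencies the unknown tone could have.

275.125 Hz or 278.875 Hz

Beat frequency = 15/8 = 1.875 Hz.
|f − 277| = 1.875, so f = 277 ± 1.875.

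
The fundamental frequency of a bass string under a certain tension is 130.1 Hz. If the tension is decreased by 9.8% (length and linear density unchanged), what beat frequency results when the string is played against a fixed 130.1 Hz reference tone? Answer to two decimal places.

For a string, f ∝ √T, so the new frequency is 130.1·√0.902 = 123.5608 Hz.
f_beat = |123.5608 − 130.1| = 6.54 Hz.

6.54 Hz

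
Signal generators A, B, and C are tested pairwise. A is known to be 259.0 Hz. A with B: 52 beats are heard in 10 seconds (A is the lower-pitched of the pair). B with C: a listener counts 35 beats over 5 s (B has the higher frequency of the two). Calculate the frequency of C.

257.2 Hz

A–B: Beat frequency = 52/10 = 5.2 Hz.
B is above A, so f_B = 259.0 + 5.2 = 264.2 Hz.
B–C: Beat frequency = 35/5 = 7 Hz.
C is below B, so f_C = 264.2 − 7 = 257.2 Hz.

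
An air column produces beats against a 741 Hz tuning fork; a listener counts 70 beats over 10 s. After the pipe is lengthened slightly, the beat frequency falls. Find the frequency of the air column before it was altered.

Beat frequency = 70/10 = 7 Hz.
|f − 741| = 7, so the air column was at either 734 Hz or 748 Hz.
A longer pipe has a lower fundamental; the adjustment lowers the air column's frequency.
The beat rate fell, so the adjustment moved the air column toward 741 Hz — it must have started above the reference.

748 Hz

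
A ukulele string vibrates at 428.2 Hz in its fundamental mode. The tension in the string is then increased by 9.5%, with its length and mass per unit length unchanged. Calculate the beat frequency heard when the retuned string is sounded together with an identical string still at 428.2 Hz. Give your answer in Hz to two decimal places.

For a string, f ∝ √T, so the new frequency is 428.2·√1.095 = 448.0781 Hz.
f_beat = |448.0781 − 428.2| = 19.88 Hz.

19.88 Hz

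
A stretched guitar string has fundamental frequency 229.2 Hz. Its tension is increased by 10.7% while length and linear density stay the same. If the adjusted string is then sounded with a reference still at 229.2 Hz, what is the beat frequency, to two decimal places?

11.95 Hz

For a string, f ∝ √T, so the new frequency is 229.2·√1.107 = 241.1506 Hz.
f_beat = |241.1506 − 229.2| = 11.95 Hz.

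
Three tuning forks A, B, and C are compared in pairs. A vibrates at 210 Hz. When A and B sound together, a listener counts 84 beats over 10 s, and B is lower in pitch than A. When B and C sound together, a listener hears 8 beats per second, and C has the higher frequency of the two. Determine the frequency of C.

209.6 Hz

A–B: Beat frequency = 84/10 = 8.4 Hz.
B is below A, so f_B = 210 − 8.4 = 201.6 Hz.
C is above B, so f_C = 201.6 + 8 = 209.6 Hz.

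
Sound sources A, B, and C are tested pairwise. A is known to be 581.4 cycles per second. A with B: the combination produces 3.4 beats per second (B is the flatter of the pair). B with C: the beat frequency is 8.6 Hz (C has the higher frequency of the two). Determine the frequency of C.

B is below A, so f_B = 581.4 − 3.4 = 578 Hz.
C is above B, so f_C = 578 + 8.6 = 586.6 Hz.

586.6 Hz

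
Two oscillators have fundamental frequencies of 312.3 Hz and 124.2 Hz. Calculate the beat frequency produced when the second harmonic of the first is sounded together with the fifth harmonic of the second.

3.6 Hz

Second harmonic of the first: 2·312.3 = 624.6 Hz.
Fifth harmonic of the second: 5·124.2 = 621.0 Hz.
f_beat = |624.6 − 621.0| = 3.6 Hz.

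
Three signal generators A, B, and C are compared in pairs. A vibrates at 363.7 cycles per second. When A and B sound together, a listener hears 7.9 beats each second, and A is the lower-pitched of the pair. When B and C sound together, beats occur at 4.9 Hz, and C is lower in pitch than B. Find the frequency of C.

B is above A, so f_B = 363.7 + 7.9 = 371.6 Hz.
C is below B, so f_C = 371.6 − 4.9 = 366.7 Hz.

366.7 Hz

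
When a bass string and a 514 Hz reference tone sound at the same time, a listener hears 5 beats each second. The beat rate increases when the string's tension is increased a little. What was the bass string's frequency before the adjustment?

|f − 514| = 5, so the bass string was at either 509 Hz or 519 Hz.
Higher tension means higher frequency; the adjustment raises the bass string's frequency.
The beat rate rose, so the adjustment moved the bass string further from 514 Hz — it was already above the reference.

519 Hz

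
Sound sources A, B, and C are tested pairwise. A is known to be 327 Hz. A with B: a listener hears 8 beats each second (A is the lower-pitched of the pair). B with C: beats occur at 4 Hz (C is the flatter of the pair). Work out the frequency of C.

B is above A, so f_B = 327 + 8 = 335 Hz.
C is below B, so f_C = 335 − 4 = 331 Hz.

331 Hz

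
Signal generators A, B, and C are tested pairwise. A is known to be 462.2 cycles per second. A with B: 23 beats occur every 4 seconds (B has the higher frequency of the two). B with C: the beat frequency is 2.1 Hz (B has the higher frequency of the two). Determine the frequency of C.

465.85 Hz

A–B: Beat frequency = 23/4 = 5.75 Hz.
B is above A, so f_B = 462.2 + 5.75 = 467.95 Hz.
C is below B, so f_C = 467.95 − 2.1 = 465.85 Hz.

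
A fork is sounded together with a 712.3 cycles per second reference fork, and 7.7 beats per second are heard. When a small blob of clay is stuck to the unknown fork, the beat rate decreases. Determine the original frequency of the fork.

720 Hz

|f − 712.3| = 7.7, so the fork was at either 704.6 Hz or 720 Hz.
Adding mass to a fork lowers its frequency; the adjustment lowers the fork's frequency.
The beat rate fell, so the adjustment moved the fork toward 712.3 Hz — it must have started above the reference.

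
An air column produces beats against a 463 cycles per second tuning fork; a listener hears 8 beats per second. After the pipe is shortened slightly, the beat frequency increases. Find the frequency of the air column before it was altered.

|f − 463| = 8, so the air column was at either 455 Hz or 471 Hz.
A shorter pipe has a higher fundamental; the adjustment raises the air column's frequency.
The beat rate rose, so the adjustment moved the air column further from 463 Hz — it was already above the reference.

471 Hz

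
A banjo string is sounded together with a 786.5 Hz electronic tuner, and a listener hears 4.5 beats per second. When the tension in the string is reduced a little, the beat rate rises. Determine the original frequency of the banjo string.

|f − 786.5| = 4.5, so the banjo string was at either 782 Hz or 791 Hz.
Lower tension means lower frequency; the adjustment lowers the banjo string's frequency.
The beat rate rose, so the adjustment moved the banjo string further from 786.5 Hz — it was already below the reference.

782 Hz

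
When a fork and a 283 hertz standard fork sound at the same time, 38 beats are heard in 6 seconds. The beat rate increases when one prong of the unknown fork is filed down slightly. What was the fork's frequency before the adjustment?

289.3333 Hz

Beat frequency = 38/6 = 6.3333 Hz.
|f − 283| = 6.3333, so the fork was at either 276.6667 Hz or 289.3333 Hz.
Filing a prong removes mass and raises the fork's frequency; the adjustment raises the fork's frequency.
The beat rate rose, so the adjustment moved the fork further from 283 Hz — it was already above the reference.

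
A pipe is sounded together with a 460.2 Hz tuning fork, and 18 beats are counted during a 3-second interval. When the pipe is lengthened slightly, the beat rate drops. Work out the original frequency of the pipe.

466.2 Hz

Beat frequency = 18/3 = 6 Hz.
|f − 460.2| = 6, so the pipe was at either 454.2 Hz or 466.2 Hz.
A longer pipe has a lower fundamental; the adjustment lowers the pipe's frequency.
The beat rate fell, so the adjustment moved the pipe toward 460.2 Hz — it must have started above the reference.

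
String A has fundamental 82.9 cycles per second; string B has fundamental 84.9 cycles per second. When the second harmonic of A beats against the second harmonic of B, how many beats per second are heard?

Second harmonic of the first: 2·82.9 = 165.8 Hz.
Second harmonic of the second: 2·84.9 = 169.8 Hz.
f_beat = |165.8 − 169.8| = 4.0 Hz.

4.0 Hz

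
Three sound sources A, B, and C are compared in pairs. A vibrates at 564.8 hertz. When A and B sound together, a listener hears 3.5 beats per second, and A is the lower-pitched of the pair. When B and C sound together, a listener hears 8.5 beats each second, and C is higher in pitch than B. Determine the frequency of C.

B is above A, so f_B = 564.8 + 3.5 = 568.3 Hz.
C is above B, so f_C = 568.3 + 8.5 = 576.8 Hz.

576.8 Hz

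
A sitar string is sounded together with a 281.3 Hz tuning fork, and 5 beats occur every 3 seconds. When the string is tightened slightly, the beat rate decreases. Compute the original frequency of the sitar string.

279.6333 Hz

Beat frequency = 5/3 = 1.6667 Hz.
|f − 281.3| = 1.6667, so the sitar string was at either 279.6333 Hz or 282.9667 Hz.
Increasing tension raises a string's frequency; the adjustment raises the sitar string's frequency.
The beat rate fell, so the adjustment moved the sitar string toward 281.3 Hz — it must have started below the reference.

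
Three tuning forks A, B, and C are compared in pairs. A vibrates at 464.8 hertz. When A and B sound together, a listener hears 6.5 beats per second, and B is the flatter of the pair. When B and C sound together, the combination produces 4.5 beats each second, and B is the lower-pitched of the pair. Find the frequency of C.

B is below A, so f_B = 464.8 − 6.5 = 458.3 Hz.
C is above B, so f_C = 458.3 + 4.5 = 462.8 Hz.

462.8 Hz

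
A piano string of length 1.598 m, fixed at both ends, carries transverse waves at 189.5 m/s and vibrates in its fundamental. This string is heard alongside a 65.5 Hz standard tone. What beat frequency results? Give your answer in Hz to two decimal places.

For a string fixed at both ends, f_n = n·v/(2L) = 1·189.5/(2·1.598) = 59.2929 Hz.
f_beat = |59.2929 − 65.5| = 6.21 Hz.

6.21 Hz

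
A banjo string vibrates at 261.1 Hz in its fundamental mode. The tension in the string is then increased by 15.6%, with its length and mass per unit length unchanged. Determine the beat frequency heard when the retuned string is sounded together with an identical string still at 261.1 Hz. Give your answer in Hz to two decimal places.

19.63 Hz

For a string, f ∝ √T, so the new frequency is 261.1·√1.156 = 280.7280 Hz.
f_beat = |280.7280 − 261.1| = 19.63 Hz.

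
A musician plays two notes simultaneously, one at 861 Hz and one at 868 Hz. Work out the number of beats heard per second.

Beats arise from superposition of two nearby frequencies; the beat rate is |f₁ − f₂|.
|861 − 868| = 7 Hz.

7 Hz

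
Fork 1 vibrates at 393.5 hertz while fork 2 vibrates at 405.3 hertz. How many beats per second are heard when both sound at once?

11.8 Hz

f_beat = |f₁ − f₂|.
|393.5 − 405.3| = 11.8 Hz.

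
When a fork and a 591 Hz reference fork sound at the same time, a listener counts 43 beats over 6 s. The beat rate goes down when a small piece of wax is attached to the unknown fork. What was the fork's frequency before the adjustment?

598.1667 Hz

Beat frequency = 43/6 = 7.1667 Hz.
|f − 591| = 7.1667, so the fork was at either 583.8333 Hz or 598.1667 Hz.
Loading a fork with wax lowers its frequency; the adjustment lowers the fork's frequency.
The beat rate fell, so the adjustment moved the fork toward 591 Hz — it must have started above the reference.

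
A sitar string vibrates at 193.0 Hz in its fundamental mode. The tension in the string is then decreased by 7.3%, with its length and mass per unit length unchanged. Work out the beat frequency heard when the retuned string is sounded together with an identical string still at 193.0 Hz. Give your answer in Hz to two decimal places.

7.18 Hz

For a string, f ∝ √T, so the new frequency is 193.0·√0.927 = 185.8220 Hz.
f_beat = |185.8220 − 193.0| = 7.18 Hz.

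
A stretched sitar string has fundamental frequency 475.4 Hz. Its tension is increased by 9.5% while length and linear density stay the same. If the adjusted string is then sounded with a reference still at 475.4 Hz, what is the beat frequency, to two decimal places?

For a string, f ∝ √T, so the new frequency is 475.4·√1.095 = 497.4692 Hz.
f_beat = |497.4692 − 475.4| = 22.07 Hz.

22.07 Hz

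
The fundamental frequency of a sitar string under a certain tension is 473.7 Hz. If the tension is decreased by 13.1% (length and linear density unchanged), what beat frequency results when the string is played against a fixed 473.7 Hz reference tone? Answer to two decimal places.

32.12 Hz

For a string, f ∝ √T, so the new frequency is 473.7·√0.869 = 441.5839 Hz.
f_beat = |441.5839 − 473.7| = 32.12 Hz.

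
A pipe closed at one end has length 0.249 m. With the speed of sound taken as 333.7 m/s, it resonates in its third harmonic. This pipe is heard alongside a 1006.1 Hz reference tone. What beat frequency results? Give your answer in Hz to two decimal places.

0.98 Hz

Closed pipe (odd harmonics): f_n = n·v/(4L) = 3·333.7/(4·0.249) = 1005.1205 Hz.
f_beat = |1005.1205 − 1006.1| = 0.98 Hz.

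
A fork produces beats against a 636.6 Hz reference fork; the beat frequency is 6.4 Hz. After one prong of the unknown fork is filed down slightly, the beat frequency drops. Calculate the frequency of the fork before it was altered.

630.2 Hz

|f − 636.6| = 6.4, so the fork was at either 630.2 Hz or 643 Hz.
Filing a prong removes mass and raises the fork's frequency; the adjustment raises the fork's frequency.
The beat rate fell, so the adjustment moved the fork toward 636.6 Hz — it must have started below the reference.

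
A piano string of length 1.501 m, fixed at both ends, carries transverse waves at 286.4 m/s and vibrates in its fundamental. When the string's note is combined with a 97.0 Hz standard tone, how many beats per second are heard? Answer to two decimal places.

1.60 Hz

For a string fixed at both ends, f_n = n·v/(2L) = 1·286.4/(2·1.501) = 95.4031 Hz.
f_beat = |95.4031 − 97.0| = 1.60 Hz.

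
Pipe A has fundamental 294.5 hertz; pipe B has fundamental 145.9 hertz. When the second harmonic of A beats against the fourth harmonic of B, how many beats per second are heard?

Second harmonic of the first: 2·294.5 = 589.0 Hz.
Fourth harmonic of the second: 4·145.9 = 583.6 Hz.
f_beat = |589.0 − 583.6| = 5.4 Hz.

5.4 Hz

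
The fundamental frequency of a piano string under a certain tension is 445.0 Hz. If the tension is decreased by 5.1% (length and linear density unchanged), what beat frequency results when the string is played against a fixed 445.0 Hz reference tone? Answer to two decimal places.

11.50 Hz

For a string, f ∝ √T, so the new frequency is 445.0·√0.949 = 433.5040 Hz.
f_beat = |433.5040 − 445.0| = 11.50 Hz.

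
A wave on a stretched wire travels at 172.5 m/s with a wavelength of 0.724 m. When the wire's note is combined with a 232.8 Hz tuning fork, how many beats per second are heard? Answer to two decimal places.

5.46 Hz

Source frequency f = v/λ = 172.5/0.724 = 238.2597 Hz.
f_beat = |238.2597 − 232.8| = 5.46 Hz.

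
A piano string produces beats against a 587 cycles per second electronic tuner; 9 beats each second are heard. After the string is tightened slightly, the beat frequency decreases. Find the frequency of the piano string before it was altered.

578 Hz

|f − 587| = 9, so the piano string was at either 578 Hz or 596 Hz.
Increasing tension raises a string's frequency; the adjustment raises the piano string's frequency.
The beat rate fell, so the adjustment moved the piano string toward 587 Hz — it must have started below the reference.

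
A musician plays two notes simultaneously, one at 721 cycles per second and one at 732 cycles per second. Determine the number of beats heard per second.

11 Hz

f_beat = |f₁ − f₂|.
|721 − 732| = 11 Hz.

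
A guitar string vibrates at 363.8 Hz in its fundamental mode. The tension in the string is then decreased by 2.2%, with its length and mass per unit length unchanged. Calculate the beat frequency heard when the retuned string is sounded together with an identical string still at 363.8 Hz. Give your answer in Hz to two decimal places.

4.02 Hz

For a string, f ∝ √T, so the new frequency is 363.8·√0.978 = 359.7759 Hz.
f_beat = |359.7759 − 363.8| = 4.02 Hz.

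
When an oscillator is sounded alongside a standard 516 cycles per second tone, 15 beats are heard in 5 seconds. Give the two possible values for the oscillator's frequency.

513 Hz or 519 Hz

Beat frequency = 15/5 = 3 Hz.
|f − 516| = 3, so f = 516 ± 3.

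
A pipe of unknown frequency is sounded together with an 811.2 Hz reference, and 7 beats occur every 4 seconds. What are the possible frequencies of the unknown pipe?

Beat frequency = 7/4 = 1.75 Hz.
|f − 811.2| = 1.75, so f = 811.2 ± 1.75.

809.45 Hz or 812.95 Hz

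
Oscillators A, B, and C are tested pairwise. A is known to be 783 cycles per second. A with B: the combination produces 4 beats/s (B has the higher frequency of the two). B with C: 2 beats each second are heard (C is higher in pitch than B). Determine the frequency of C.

B is above A, so f_B = 783 + 4 = 787 Hz.
C is above B, so f_C = 787 + 2 = 789 Hz.

789 Hz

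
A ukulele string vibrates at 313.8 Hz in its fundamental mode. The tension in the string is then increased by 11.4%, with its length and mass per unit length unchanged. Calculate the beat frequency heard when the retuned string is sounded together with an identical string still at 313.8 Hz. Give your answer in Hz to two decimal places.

17.40 Hz

For a string, f ∝ √T, so the new frequency is 313.8·√1.114 = 331.2040 Hz.
f_beat = |331.2040 − 313.8| = 17.40 Hz.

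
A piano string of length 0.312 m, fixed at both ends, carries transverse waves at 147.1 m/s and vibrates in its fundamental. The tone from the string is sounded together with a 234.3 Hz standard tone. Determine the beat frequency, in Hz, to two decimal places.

For a string fixed at both ends, f_n = n·v/(2L) = 1·147.1/(2·0.312) = 235.7372 Hz.
f_beat = |235.7372 − 234.3| = 1.44 Hz.

1.44 Hz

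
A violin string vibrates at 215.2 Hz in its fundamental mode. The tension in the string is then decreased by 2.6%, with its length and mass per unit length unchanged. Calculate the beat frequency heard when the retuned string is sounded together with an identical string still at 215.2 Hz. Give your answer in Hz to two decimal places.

2.82 Hz

For a string, f ∝ √T, so the new frequency is 215.2·√0.974 = 212.3840 Hz.
f_beat = |212.3840 − 215.2| = 2.82 Hz.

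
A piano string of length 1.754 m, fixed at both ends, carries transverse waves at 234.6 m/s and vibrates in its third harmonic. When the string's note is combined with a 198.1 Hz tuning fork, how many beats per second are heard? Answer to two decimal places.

For a string fixed at both ends, f_n = n·v/(2L) = 3·234.6/(2·1.754) = 200.6271 Hz.
f_beat = |200.6271 − 198.1| = 2.53 Hz.

2.53 Hz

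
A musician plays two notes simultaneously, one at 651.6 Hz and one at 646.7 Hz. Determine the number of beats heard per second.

Beats arise from superposition of two nearby frequencies; the beat rate is |f₁ − f₂|.
|651.6 − 646.7| = 4.9 Hz.

4.9 Hz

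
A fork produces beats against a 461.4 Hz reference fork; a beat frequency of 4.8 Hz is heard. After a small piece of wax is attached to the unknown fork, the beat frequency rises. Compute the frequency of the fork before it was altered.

456.6 Hz

|f − 461.4| = 4.8, so the fork was at either 456.6 Hz or 466.2 Hz.
Loading a fork with wax lowers its frequency; the adjustment lowers the fork's frequency.
The beat rate rose, so the adjustment moved the fork further from 461.4 Hz — it was already below the reference.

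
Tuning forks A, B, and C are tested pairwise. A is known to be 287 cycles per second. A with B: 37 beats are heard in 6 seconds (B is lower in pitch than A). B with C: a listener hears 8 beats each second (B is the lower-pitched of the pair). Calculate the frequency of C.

A–B: Beat frequency = 37/6 = 6.1667 Hz.
B is below A, so f_B = 287 − 6.1667 = 280.8333 Hz.
C is above B, so f_C = 280.8333 + 8 = 288.8333 Hz.

288.8333 Hz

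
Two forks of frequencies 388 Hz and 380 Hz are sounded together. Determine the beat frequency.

8 Hz

The beat frequency equals the magnitude of the frequency difference.
|388 − 380| = 8 Hz.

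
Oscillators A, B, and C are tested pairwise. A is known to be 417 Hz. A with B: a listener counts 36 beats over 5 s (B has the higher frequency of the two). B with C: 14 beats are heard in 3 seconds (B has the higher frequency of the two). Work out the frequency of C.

A–B: Beat frequency = 36/5 = 7.2 Hz.
B is above A, so f_B = 417 + 7.2 = 424.2 Hz.
B–C: Beat frequency = 14/3 = 4.6667 Hz.
C is below B, so f_C = 424.2 − 4.6667 = 419.5333 Hz.

419.5333 Hz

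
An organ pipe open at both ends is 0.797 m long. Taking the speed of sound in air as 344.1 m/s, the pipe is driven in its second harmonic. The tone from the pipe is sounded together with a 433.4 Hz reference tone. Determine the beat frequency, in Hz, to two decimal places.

1.66 Hz

Open pipe: f_n = n·v/(2L) = 2·344.1/(2·0.797) = 431.7440 Hz.
f_beat = |431.7440 − 433.4| = 1.66 Hz.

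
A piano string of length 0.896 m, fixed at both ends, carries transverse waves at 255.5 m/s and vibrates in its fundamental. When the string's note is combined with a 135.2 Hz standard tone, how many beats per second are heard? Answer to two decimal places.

7.38 Hz

For a string fixed at both ends, f_n = n·v/(2L) = 1·255.5/(2·0.896) = 142.5781 Hz.
f_beat = |142.5781 − 135.2| = 7.38 Hz.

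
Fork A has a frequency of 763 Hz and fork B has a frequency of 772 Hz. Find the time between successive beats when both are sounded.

f_beat = |763 − 772| = 9 Hz.
Beat period T = 1 / f_beat = 1 / 9 s.

0.111 s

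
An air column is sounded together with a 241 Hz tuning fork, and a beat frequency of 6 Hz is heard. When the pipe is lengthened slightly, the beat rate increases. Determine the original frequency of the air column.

235 Hz

|f − 241| = 6, so the air column was at either 235 Hz or 247 Hz.
A longer pipe has a lower fundamental; the adjustment lowers the air column's frequency.
The beat rate rose, so the adjustment moved the air column further from 241 Hz — it was already below the reference.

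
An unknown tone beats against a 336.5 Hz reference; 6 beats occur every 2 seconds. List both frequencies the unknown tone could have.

Beat frequency = 6/2 = 3 Hz.
|f − 336.5| = 3, so f = 336.5 ± 3.

333.5 Hz or 339.5 Hz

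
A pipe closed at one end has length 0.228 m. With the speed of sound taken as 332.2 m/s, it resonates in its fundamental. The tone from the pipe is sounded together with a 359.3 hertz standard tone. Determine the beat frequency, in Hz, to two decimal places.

Closed pipe (odd harmonics): f_n = n·v/(4L) = 1·332.2/(4·0.228) = 364.2544 Hz.
f_beat = |364.2544 − 359.3| = 4.95 Hz.

4.95 Hz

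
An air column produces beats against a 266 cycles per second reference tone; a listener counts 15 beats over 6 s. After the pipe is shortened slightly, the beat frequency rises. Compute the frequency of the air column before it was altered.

268.5 Hz

Beat frequency = 15/6 = 2.5 Hz.
|f − 266| = 2.5, so the air column was at either 263.5 Hz or 268.5 Hz.
A shorter pipe has a higher fundamental; the adjustment raises the air column's frequency.
The beat rate rose, so the adjustment moved the air column further from 266 Hz — it was already above the reference.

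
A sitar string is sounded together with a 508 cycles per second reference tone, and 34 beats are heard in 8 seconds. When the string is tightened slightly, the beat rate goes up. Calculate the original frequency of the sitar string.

512.25 Hz

Beat frequency = 34/8 = 4.25 Hz.
|f − 508| = 4.25, so the sitar string was at either 503.75 Hz or 512.25 Hz.
Increasing tension raises a string's frequency; the adjustment raises the sitar string's frequency.
The beat rate rose, so the adjustment moved the sitar string further from 508 Hz — it was already above the reference.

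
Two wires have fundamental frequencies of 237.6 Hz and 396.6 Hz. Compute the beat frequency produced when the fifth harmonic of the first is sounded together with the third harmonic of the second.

Fifth harmonic of the first: 5·237.6 = 1188.0 Hz.
Third harmonic of the second: 3·396.6 = 1189.8 Hz.
f_beat = |1188.0 − 1189.8| = 1.8 Hz.

1.8 Hz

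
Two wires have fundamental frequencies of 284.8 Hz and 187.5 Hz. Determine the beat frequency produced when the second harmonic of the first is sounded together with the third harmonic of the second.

Second harmonic of the first: 2·284.8 = 569.6 Hz.
Third harmonic of the second: 3·187.5 = 562.5 Hz.
f_beat = |569.6 − 562.5| = 7.1 Hz.

7.1 Hz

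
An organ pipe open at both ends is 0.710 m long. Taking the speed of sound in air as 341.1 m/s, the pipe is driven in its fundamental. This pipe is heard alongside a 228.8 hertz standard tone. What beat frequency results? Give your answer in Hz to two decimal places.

Open pipe: f_n = n·v/(2L) = 1·341.1/(2·0.710) = 240.2113 Hz.
f_beat = |240.2113 − 228.8| = 11.41 Hz.

11.41 Hz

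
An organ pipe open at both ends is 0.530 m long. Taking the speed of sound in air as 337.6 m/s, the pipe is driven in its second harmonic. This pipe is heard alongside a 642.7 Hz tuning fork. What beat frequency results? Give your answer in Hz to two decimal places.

Open pipe: f_n = n·v/(2L) = 2·337.6/(2·0.530) = 636.9811 Hz.
f_beat = |636.9811 − 642.7| = 5.72 Hz.

5.72 Hz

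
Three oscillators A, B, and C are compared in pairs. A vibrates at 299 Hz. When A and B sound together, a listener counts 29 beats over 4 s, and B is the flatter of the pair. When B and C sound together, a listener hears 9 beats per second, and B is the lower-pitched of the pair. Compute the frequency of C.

300.75 Hz

A–B: Beat frequency = 29/4 = 7.25 Hz.
B is below A, so f_B = 299 − 7.25 = 291.75 Hz.
C is above B, so f_C = 291.75 + 9 = 300.75 Hz.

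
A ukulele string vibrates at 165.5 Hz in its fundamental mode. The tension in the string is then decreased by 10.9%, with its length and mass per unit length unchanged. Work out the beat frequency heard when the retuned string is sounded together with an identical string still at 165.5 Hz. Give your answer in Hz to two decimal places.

For a string, f ∝ √T, so the new frequency is 165.5·√0.891 = 156.2201 Hz.
f_beat = |156.2201 − 165.5| = 9.28 Hz.

9.28 Hz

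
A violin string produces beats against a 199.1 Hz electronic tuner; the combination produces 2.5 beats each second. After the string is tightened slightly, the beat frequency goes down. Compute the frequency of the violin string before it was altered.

196.6 Hz

|f − 199.1| = 2.5, so the violin string was at either 196.6 Hz or 201.6 Hz.
Increasing tension raises a string's frequency; the adjustment raises the violin string's frequency.
The beat rate fell, so the adjustment moved the violin string toward 199.1 Hz — it must have started below the reference.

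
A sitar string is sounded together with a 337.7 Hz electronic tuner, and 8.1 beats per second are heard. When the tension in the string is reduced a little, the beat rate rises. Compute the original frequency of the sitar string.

329.6 Hz

|f − 337.7| = 8.1, so the sitar string was at either 329.6 Hz or 345.8 Hz.
Lower tension means lower frequency; the adjustment lowers the sitar string's frequency.
The beat rate rose, so the adjustment moved the sitar string further from 337.7 Hz — it was already below the reference.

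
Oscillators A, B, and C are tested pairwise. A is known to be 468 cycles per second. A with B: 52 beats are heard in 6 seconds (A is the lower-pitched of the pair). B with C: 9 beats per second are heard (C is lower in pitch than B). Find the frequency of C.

467.6667 Hz

A–B: Beat frequency = 52/6 = 8.6667 Hz.
B is above A, so f_B = 468 + 8.6667 = 476.6667 Hz.
C is below B, so f_C = 476.6667 − 9 = 467.6667 Hz.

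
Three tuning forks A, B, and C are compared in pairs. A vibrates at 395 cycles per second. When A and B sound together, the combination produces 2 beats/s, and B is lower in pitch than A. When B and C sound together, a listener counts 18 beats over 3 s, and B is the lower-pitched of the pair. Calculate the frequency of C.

B is below A, so f_B = 395 − 2 = 393 Hz.
B–C: Beat frequency = 18/3 = 6 Hz.
C is above B, so f_C = 393 + 6 = 399 Hz.

399 Hz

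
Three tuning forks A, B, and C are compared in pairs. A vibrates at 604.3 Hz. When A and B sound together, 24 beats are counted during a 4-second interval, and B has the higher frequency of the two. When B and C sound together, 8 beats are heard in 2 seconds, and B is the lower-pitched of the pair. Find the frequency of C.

614.3 Hz

A–B: Beat frequency = 24/4 = 6 Hz.
B is above A, so f_B = 604.3 + 6 = 610.3 Hz.
B–C: Beat frequency = 8/2 = 4 Hz.
C is above B, so f_C = 610.3 + 4 = 614.3 Hz.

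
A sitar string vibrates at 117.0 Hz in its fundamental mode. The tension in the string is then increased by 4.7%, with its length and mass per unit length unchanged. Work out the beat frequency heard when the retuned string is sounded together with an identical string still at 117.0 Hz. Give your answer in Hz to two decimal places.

For a string, f ∝ √T, so the new frequency is 117.0·√1.047 = 119.7179 Hz.
f_beat = |119.7179 − 117.0| = 2.72 Hz.

2.72 Hz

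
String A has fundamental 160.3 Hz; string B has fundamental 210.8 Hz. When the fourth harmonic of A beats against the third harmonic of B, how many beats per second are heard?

Fourth harmonic of the first: 4·160.3 = 641.2 Hz.
Third harmonic of the second: 3·210.8 = 632.4 Hz.
f_beat = |641.2 − 632.4| = 8.8 Hz.

8.8 Hz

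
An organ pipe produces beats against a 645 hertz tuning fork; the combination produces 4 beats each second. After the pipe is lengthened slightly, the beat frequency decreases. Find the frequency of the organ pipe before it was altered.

649 Hz

|f − 645| = 4, so the organ pipe was at either 641 Hz or 649 Hz.
A longer pipe has a lower fundamental; the adjustment lowers the organ pipe's frequency.
The beat rate fell, so the adjustment moved the organ pipe toward 645 Hz — it must have started above the reference.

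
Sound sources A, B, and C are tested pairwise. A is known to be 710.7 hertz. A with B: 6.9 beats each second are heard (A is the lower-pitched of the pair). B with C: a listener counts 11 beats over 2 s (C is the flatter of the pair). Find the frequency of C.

B is above A, so f_B = 710.7 + 6.9 = 717.6 Hz.
B–C: Beat frequency = 11/2 = 5.5 Hz.
C is below B, so f_C = 717.6 − 5.5 = 712.1 Hz.

712.1 Hz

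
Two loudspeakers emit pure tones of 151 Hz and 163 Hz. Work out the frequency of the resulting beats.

f_beat = |f₁ − f₂|.
|151 − 163| = 12 Hz.

12 Hz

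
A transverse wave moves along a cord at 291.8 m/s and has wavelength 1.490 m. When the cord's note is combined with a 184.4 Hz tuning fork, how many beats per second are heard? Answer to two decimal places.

11.44 Hz

Source frequency f = v/λ = 291.8/1.490 = 195.8389 Hz.
f_beat = |195.8389 − 184.4| = 11.44 Hz.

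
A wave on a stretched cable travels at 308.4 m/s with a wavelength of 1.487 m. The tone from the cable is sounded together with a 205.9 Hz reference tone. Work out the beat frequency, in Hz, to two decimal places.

Source frequency f = v/λ = 308.4/1.487 = 207.3974 Hz.
f_beat = |207.3974 − 205.9| = 1.50 Hz.

1.50 Hz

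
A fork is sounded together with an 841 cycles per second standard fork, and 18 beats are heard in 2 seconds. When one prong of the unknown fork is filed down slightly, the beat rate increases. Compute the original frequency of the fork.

Beat frequency = 18/2 = 9 Hz.
|f − 841| = 9, so the fork was at either 832 Hz or 850 Hz.
Filing a prong removes mass and raises the fork's frequency; the adjustment raises the fork's frequency.
The beat rate rose, so the adjustment moved the fork further from 841 Hz — it was already above the reference.

850 Hz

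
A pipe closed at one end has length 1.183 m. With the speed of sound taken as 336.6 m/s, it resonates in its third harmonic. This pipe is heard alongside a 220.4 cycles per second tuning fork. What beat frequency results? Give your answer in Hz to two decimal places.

7.00 Hz

Closed pipe (odd harmonics): f_n = n·v/(4L) = 3·336.6/(4·1.183) = 213.3981 Hz.
f_beat = |213.3981 − 220.4| = 7.00 Hz.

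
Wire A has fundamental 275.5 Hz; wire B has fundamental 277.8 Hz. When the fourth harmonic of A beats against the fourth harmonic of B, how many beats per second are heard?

Fourth harmonic of the first: 4·275.5 = 1102.0 Hz.
Fourth harmonic of the second: 4·277.8 = 1111.2 Hz.
f_beat = |1102.0 − 1111.2| = 9.2 Hz.

9.2 Hz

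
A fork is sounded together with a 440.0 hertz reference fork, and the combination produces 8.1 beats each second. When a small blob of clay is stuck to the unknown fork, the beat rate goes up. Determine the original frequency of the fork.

|f − 440.0| = 8.1, so the fork was at either 431.9 Hz or 448.1 Hz.
Adding mass to a fork lowers its frequency; the adjustment lowers the fork's frequency.
The beat rate rose, so the adjustment moved the fork further from 440.0 Hz — it was already below the reference.

431.9 Hz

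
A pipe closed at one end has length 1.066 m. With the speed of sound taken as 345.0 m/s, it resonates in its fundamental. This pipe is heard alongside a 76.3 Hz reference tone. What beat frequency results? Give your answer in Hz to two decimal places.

Closed pipe (odd harmonics): f_n = n·v/(4L) = 1·345.0/(4·1.066) = 80.9099 Hz.
f_beat = |80.9099 − 76.3| = 4.61 Hz.

4.61 Hz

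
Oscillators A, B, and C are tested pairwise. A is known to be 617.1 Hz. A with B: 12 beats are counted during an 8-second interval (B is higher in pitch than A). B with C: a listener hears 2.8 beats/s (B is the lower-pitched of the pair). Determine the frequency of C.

A–B: Beat frequency = 12/8 = 1.5 Hz.
B is above A, so f_B = 617.1 + 1.5 = 618.6 Hz.
C is above B, so f_C = 618.6 + 2.8 = 621.4 Hz.

621.4 Hz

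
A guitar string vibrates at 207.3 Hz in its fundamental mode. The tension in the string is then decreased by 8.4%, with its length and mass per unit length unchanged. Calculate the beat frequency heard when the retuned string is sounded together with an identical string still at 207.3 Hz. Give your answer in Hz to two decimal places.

For a string, f ∝ √T, so the new frequency is 207.3·√0.916 = 198.4025 Hz.
f_beat = |198.4025 − 207.3| = 8.90 Hz.

8.90 Hz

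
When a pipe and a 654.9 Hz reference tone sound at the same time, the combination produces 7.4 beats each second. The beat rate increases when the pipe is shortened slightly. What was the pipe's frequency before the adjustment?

662.3 Hz

|f − 654.9| = 7.4, so the pipe was at either 647.5 Hz or 662.3 Hz.
A shorter pipe has a higher fundamental; the adjustment raises the pipe's frequency.
The beat rate rose, so the adjustment moved the pipe further from 654.9 Hz — it was already above the reference.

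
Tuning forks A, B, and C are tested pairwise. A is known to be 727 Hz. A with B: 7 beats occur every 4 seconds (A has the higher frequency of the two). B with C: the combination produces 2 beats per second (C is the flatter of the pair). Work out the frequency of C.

A–B: Beat frequency = 7/4 = 1.75 Hz.
B is below A, so f_B = 727 − 1.75 = 725.25 Hz.
C is below B, so f_C = 725.25 − 2 = 723.25 Hz.

723.25 Hz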